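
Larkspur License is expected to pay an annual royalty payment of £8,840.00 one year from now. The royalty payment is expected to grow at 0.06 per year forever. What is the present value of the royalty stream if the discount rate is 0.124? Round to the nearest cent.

Growing perpetuity: P = D₁ / (r − g) = £8,840.0000 / (0.124 − 0.06) = £138,125.00

£138125.00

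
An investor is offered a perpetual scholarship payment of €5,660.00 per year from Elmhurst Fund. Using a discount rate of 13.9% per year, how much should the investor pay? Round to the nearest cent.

€40719.42

Level perpetuity: PV = C / r = €5,660.00 / 0.139 = €40,719.42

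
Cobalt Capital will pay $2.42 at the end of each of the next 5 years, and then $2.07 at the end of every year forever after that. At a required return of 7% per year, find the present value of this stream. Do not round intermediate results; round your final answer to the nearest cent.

PV of 5-year annuity: $2.42 × [1 − (1+0.07)^−5] / 0.07 = 9.92248
Perpetuity value at year 5: $2.07 / 0.07 = 29.57143
PV of perpetuity: 29.57143 / (1+0.07)^5 = 21.08402
Total PV = 9.92248 + 21.08402 = 31.00650

$31.01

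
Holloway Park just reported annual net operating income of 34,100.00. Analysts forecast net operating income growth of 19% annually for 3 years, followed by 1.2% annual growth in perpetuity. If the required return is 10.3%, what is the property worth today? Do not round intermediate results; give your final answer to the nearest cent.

D_1 = 40579.00000
D_2 = 48289.01000
D_3 = 57463.92190
Terminal value at year 3: TV = D_3×(1+g_2)/(r−g_2) = 58153.48896/0.091 = 639049.32926
P_0 = D_1/(1+r)^1 + D_2/(1+r)^2 + D_3/(1+r)^3 + TV/(1+r)^3
    = 36789.66455 + 39691.47853 + 42822.17538 + 476220.23613 = 595523.55459

595523.55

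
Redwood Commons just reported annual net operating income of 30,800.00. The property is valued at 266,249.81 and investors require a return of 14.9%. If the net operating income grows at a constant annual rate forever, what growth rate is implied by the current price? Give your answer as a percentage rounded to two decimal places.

2.99%

P = D₀(1+g)/(r−g) ⇒ P(r−g) = D₀(1+g) ⇒ g(P+D₀) = P·r − D₀
g = (P·r − D₀)/(P + D₀) = (266,249.81×0.149 − 30,800.00) / (266,249.81 + 30,800.00) = 0.029864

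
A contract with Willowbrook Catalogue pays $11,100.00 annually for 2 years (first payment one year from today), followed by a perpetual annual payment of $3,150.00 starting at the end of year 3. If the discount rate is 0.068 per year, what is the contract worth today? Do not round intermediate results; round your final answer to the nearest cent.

$60737.22

PV of 2-year annuity: $11,100.00 × [1 − (1+0.068)^−2] / 0.068 = 20124.77381
Perpetuity value at year 2: $3,150.00 / 0.068 = 46323.52941
PV of perpetuity: 46323.52941 / (1+0.068)^2 = 40612.44495
Total PV = 20124.77381 + 40612.44495 = 60737.21876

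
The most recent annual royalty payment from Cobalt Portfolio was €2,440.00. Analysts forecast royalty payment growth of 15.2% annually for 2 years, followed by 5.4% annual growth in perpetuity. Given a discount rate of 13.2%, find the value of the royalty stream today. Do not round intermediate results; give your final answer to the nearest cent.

D_1 = 2810.88000
D_2 = 3238.13376
Terminal value at year 2: TV = D_2×(1+g_2)/(r−g_2) = 3412.99298/0.078 = 43756.32030
P_0 = D_1/(1+r)^1 + D_2/(1+r)^2 + TV/(1+r)^2
    = 2483.10954 + 2526.98073 + 34146.63710 = 39156.72737

€39156.73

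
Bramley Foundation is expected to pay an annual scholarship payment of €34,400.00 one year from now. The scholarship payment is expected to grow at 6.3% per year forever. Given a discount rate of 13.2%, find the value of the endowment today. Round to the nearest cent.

€498550.72

Growing perpetuity: P = D₁ / (r − g) = €34,400.0000 / (0.132 − 0.063) = €498,550.72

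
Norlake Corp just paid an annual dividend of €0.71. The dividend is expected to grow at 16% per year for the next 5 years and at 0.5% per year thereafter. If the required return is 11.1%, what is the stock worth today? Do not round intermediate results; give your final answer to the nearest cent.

€12.40

D_1 = 0.82360
D_2 = 0.95538
D_3 = 1.10824
D_4 = 1.28555
D_5 = 1.49124
Terminal value at year 5: TV = D_5×(1+g_2)/(r−g_2) = 1.49870/0.106 = 14.13867
P_0 = D_1/(1+r)^1 + D_2/(1+r)^2 + D_3/(1+r)^3 + D_4/(1+r)^4 + D_5/(1+r)^5 + TV/(1+r)^5
    = 0.74131 + 0.77401 + 0.80815 + 0.84379 + 0.88100 + 8.35292 = 12.40118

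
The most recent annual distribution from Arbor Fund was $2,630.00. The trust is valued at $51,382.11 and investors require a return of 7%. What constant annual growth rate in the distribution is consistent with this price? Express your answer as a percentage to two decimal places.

P = D₀(1+g)/(r−g) ⇒ P(r−g) = D₀(1+g) ⇒ g(P+D₀) = P·r − D₀
g = (P·r − D₀)/(P + D₀) = ($51,382.11×0.07 − $2,630.00) / ($51,382.11 + $2,630.00) = 0.017899

1.79%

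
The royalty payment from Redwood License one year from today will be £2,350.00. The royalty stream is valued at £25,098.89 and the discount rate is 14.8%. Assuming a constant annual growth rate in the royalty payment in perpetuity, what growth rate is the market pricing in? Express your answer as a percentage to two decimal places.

P = D₁/(r−g) ⇒ g = r − D₁/P = 0.148 − £2,350.00/£25,098.89 = 0.054370

5.44%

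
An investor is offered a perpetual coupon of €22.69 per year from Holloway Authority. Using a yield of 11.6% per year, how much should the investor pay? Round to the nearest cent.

€195.60

Level perpetuity: PV = C / r = €22.69 / 0.116 = €195.60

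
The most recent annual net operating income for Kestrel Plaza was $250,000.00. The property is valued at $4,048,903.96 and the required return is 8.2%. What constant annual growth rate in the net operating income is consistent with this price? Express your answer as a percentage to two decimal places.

P = D₀(1+g)/(r−g) ⇒ P(r−g) = D₀(1+g) ⇒ g(P+D₀) = P·r − D₀
g = (P·r − D₀)/(P + D₀) = ($4,048,903.96×0.082 − $250,000.00) / ($4,048,903.96 + $250,000.00) = 0.019077

1.91%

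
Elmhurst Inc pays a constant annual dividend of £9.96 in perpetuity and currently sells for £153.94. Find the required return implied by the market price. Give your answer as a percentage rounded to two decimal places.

6.47%

P = C/r ⇒ r = C/P = £9.96/£153.94 = 0.064701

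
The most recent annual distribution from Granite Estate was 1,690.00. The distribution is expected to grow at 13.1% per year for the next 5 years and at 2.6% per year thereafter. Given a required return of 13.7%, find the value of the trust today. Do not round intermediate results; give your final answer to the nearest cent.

23530.41

D_1 = 1911.39000
D_2 = 2161.78209
D_3 = 2444.97554
D_4 = 2765.26734
D_5 = 3127.51736
Terminal value at year 5: TV = D_5×(1+g_2)/(r−g_2) = 3208.83281/0.111 = 28908.40372
P_0 = D_1/(1+r)^1 + D_2/(1+r)^2 + D_3/(1+r)^3 + D_4/(1+r)^4 + D_5/(1+r)^5 + TV/(1+r)^5
    = 1681.08179 + 1672.21065 + 1663.38632 + 1654.60856 + 1645.87711 + 15213.24249 = 23530.40692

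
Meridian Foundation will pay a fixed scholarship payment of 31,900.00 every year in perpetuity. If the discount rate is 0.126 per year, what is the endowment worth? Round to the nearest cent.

253174.60

Level perpetuity: PV = C / r = 31,900.00 / 0.126 = 253,174.60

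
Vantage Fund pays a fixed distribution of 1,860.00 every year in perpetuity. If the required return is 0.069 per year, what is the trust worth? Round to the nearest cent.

26956.52

Level perpetuity: PV = C / r = 1,860.00 / 0.069 = 26,956.52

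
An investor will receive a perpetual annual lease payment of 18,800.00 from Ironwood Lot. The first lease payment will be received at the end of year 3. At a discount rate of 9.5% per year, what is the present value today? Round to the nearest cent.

165046.38

Value at end of year 2: C / r = 18,800.00 / 0.095 = 197,894.7368
Discount to today: PV = 197,894.7368 / (1 + 0.095)^2 = 197,894.7368 / 1.199025 = 165,046.38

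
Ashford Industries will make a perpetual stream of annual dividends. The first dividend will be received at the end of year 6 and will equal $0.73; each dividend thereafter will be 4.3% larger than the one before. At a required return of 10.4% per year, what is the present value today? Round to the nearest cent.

Value at end of year 5: C₁ / (r − g) = $0.73 / (0.104 − 0.043) = $11.9672
Discount to today: PV = $11.9672 / (1 + 0.104)^5 = $11.9672 / 1.640006 = $7.30

$7.30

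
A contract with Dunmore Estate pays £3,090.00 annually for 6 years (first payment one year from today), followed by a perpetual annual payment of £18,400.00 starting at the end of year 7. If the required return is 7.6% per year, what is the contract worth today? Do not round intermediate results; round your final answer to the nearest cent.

£170461.86

PV of 6-year annuity: £3,090.00 × [1 − (1+0.076)^−6] / 0.076 = 14459.70645
Perpetuity value at year 6: £18,400.00 / 0.076 = 242105.26316
PV of perpetuity: 242105.26316 / (1+0.076)^6 = 156002.15681
Total PV = 14459.70645 + 156002.15681 = 170461.86326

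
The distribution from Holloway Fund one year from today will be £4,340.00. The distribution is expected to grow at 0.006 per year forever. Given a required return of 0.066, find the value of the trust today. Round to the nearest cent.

£72333.33

Growing perpetuity: P = D₁ / (r − g) = £4,340.0000 / (0.066 − 0.006) = £72,333.33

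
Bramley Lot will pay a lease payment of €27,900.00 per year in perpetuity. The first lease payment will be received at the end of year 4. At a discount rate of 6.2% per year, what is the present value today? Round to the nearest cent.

€375698.07

Value at end of year 3: C / r = €27,900.00 / 0.062 = €450,000.0000
Discount to today: PV = €450,000.0000 / (1 + 0.062)^3 = €450,000.0000 / 1.197770 = €375,698.07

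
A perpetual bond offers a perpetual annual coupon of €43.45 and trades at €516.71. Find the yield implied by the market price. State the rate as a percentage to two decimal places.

8.41%

P = C/r ⇒ r = C/P = €43.45/€516.71 = 0.084090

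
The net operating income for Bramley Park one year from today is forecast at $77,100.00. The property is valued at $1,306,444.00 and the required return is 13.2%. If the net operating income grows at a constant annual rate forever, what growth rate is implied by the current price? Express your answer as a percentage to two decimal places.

7.30%

P = D₁/(r−g) ⇒ g = r − D₁/P = 0.132 − $77,100.00/$1,306,444.00 = 0.072985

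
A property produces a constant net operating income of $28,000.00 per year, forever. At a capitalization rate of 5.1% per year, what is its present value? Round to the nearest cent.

Level perpetuity: PV = C / r = $28,000.00 / 0.051 = $549,019.61

$549019.61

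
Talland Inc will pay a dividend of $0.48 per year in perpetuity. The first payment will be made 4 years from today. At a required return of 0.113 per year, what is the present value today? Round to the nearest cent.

$3.08

Value at end of year 3: C / r = $0.48 / 0.113 = $4.2478
Discount to today: PV = $4.2478 / (1 + 0.113)^3 = $4.2478 / 1.378750 = $3.08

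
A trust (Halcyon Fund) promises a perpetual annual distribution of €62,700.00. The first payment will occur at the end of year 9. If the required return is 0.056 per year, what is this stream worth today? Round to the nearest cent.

Value at end of year 8: C / r = €62,700.00 / 0.056 = €1,119,642.8571
Discount to today: PV = €1,119,642.8571 / (1 + 0.056)^8 = €1,119,642.8571 / 1.546363 = €724,049.35

€724049.35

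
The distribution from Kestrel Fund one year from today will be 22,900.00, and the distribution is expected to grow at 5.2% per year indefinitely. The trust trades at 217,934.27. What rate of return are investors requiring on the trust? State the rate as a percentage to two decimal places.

P = D₁/(r − g) ⇒ r = D₁/P + g = 22,900.0000/217,934.27 + 0.052 = 0.105078 + 0.052 = 0.157078

15.71%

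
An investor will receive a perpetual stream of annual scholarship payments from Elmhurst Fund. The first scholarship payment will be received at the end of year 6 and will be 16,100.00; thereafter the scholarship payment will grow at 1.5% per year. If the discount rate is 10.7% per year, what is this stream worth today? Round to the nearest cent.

105268.87

Value at end of year 5: C₁ / (r − g) = 16,100.00 / (0.107 − 0.015) = 175,000.0000
Discount to today: PV = 175,000.0000 / (1 + 0.107)^5 = 175,000.0000 / 1.662410 = 105,268.87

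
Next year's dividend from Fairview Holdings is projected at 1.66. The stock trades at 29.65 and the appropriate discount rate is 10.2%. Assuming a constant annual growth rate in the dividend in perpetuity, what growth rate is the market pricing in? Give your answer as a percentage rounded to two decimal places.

P = D₁/(r−g) ⇒ g = r − D₁/P = 0.102 − 1.66/29.65 = 0.046013

4.60%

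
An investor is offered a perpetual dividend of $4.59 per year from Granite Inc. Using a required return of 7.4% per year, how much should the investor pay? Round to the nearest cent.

Level perpetuity: PV = C / r = $4.59 / 0.074 = $62.03

$62.03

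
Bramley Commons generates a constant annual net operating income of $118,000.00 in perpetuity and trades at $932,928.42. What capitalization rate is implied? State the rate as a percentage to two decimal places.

P = C/r ⇒ r = C/P = $118,000.00/$932,928.42 = 0.126483

12.65%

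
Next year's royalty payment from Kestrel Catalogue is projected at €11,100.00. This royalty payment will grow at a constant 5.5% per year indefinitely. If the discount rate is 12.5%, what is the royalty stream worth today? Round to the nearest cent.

€158571.43

Growing perpetuity: P = D₁ / (r − g) = €11,100.0000 / (0.125 − 0.055) = €158,571.43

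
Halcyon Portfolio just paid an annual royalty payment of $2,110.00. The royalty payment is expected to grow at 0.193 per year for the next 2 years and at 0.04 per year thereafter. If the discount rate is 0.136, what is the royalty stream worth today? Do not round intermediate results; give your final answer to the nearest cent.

D_1 = 2517.23000
D_2 = 3003.05539
Terminal value at year 2: TV = D_2×(1+g_2)/(r−g_2) = 3123.17761/0.096 = 32533.10006
P_0 = D_1/(1+r)^1 + D_2/(1+r)^2 + TV/(1+r)^2
    = 2215.87148 + 2327.05517 + 25209.76435 = 29752.69100

$29752.69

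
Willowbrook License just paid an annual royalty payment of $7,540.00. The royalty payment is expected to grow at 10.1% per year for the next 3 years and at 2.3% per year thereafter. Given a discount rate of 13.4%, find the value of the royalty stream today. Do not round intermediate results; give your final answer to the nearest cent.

D_1 = 8301.54000
D_2 = 9139.99554
D_3 = 10063.13509
Terminal value at year 3: TV = D_3×(1+g_2)/(r−g_2) = 10294.58720/0.111 = 92744.02880
P_0 = D_1/(1+r)^1 + D_2/(1+r)^2 + D_3/(1+r)^3 + TV/(1+r)^3
    = 7320.58201 + 7107.54920 + 6900.71576 + 63598.48848 = 84927.33545

$84927.34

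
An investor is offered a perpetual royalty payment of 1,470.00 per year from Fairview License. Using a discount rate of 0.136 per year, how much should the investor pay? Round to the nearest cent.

Level perpetuity: PV = C / r = 1,470.00 / 0.136 = 10,808.82

10808.82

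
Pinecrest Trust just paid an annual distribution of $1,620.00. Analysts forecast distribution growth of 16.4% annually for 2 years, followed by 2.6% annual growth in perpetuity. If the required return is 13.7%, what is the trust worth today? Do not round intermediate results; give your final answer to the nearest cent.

D_1 = 1885.68000
D_2 = 2194.93152
Terminal value at year 2: TV = D_2×(1+g_2)/(r−g_2) = 2251.99974/0.111 = 20288.28594
P_0 = D_1/(1+r)^1 + D_2/(1+r)^2 + TV/(1+r)^2
    = 1658.46966 + 1697.85284 + 15693.66680 = 19049.98930

$19049.99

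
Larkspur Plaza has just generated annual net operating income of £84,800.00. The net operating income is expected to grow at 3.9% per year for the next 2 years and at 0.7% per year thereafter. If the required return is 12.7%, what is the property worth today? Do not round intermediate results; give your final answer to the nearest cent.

£755074.27

D_1 = 88107.20000
D_2 = 91543.38080
Terminal value at year 2: TV = D_2×(1+g_2)/(r−g_2) = 92184.18447/0.12 = 768201.53721
P_0 = D_1/(1+r)^1 + D_2/(1+r)^2 + TV/(1+r)^2
    = 78178.52706 + 72074.08129 + 604821.66553 = 755074.27388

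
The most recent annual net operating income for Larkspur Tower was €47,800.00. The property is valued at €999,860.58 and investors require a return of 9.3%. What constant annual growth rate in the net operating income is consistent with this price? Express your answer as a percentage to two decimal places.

P = D₀(1+g)/(r−g) ⇒ P(r−g) = D₀(1+g) ⇒ g(P+D₀) = P·r − D₀
g = (P·r − D₀)/(P + D₀) = (€999,860.58×0.093 − €47,800.00) / (€999,860.58 + €47,800.00) = 0.043131

4.31%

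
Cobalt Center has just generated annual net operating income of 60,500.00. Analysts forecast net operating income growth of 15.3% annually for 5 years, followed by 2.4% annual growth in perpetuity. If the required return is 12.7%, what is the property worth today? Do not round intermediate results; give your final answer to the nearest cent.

998223.54

D_1 = 69756.50000
D_2 = 80429.24450
D_3 = 92734.91891
D_4 = 106923.36150
D_5 = 123282.63581
Terminal value at year 5: TV = D_5×(1+g_2)/(r−g_2) = 126241.41907/0.103 = 1225644.84535
P_0 = D_1/(1+r)^1 + D_2/(1+r)^2 + D_3/(1+r)^3 + D_4/(1+r)^4 + D_5/(1+r)^5 + TV/(1+r)^5
    = 61895.74091 + 63323.68169 + 64784.56521 + 66279.15145 + 67808.21794 + 674132.18614 = 998223.54333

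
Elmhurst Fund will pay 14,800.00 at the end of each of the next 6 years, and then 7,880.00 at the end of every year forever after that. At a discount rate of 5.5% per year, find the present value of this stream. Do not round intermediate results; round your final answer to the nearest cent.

PV of 6-year annuity: 14,800.00 × [1 − (1+0.055)^−6] / 0.055 = 73933.84857
Perpetuity value at year 6: 7,880.00 / 0.055 = 143272.72727
PV of perpetuity: 143272.72727 / (1+0.055)^6 = 103907.94844
Total PV = 73933.84857 + 103907.94844 = 177841.79701

177841.80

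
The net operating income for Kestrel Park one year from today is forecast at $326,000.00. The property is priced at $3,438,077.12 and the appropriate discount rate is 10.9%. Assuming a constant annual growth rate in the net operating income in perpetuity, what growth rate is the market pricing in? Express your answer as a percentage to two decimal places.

P = D₁/(r−g) ⇒ g = r − D₁/P = 0.109 − $326,000.00/$3,438,077.12 = 0.014180

1.42%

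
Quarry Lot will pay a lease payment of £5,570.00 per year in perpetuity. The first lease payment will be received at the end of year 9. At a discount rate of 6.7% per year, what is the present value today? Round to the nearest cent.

Value at end of year 8: C / r = £5,570.00 / 0.067 = £83,134.3284
Discount to today: PV = £83,134.3284 / (1 + 0.067)^8 = £83,134.3284 / 1.680023 = £49,484.03

£49484.03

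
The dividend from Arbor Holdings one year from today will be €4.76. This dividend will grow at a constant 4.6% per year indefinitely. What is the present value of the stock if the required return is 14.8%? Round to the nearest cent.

€46.67

Growing perpetuity: P = D₁ / (r − g) = €4.7600 / (0.148 − 0.046) = €46.67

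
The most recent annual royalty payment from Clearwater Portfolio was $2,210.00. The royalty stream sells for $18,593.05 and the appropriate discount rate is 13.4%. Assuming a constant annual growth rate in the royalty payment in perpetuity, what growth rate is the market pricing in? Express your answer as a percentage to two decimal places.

1.35%

P = D₀(1+g)/(r−g) ⇒ P(r−g) = D₀(1+g) ⇒ g(P+D₀) = P·r − D₀
g = (P·r − D₀)/(P + D₀) = ($18,593.05×0.134 − $2,210.00) / ($18,593.05 + $2,210.00) = 0.013530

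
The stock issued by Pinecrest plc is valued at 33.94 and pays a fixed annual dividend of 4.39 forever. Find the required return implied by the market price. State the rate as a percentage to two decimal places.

P = C/r ⇒ r = C/P = 4.39/33.94 = 0.129346

12.93%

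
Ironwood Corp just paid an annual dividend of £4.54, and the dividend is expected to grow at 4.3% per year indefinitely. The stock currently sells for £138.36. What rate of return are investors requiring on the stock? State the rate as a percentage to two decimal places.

7.72%

D₁ = £4.54 × 1.043 = £4.7352
P = D₁/(r − g) ⇒ r = D₁/P + g = £4.7352/£138.36 + 0.043 = 0.034224 + 0.043 = 0.077224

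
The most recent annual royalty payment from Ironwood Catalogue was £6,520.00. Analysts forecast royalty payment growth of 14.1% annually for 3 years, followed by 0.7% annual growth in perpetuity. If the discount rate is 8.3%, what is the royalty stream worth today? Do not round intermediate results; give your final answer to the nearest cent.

D_1 = 7439.32000
D_2 = 8488.26412
D_3 = 9685.10936
Terminal value at year 3: TV = D_3×(1+g_2)/(r−g_2) = 9752.90513/0.076 = 128327.69903
P_0 = D_1/(1+r)^1 + D_2/(1+r)^2 + D_3/(1+r)^3 + TV/(1+r)^3
    = 6869.17821 + 7237.05664 + 7624.63677 + 101026.43719 = 122757.30880

£122757.31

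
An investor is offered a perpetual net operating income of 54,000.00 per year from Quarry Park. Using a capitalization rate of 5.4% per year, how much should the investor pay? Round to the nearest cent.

1000000.00

Level perpetuity: PV = C / r = 54,000.00 / 0.054 = 1,000,000.00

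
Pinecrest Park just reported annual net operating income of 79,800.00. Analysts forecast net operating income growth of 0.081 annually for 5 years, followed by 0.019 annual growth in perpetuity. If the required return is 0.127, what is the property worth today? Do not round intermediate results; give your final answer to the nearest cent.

964032.67

D_1 = 86263.80000
D_2 = 93251.16780
D_3 = 100804.51239
D_4 = 108969.67790
D_5 = 117796.22181
Terminal value at year 5: TV = D_5×(1+g_2)/(r−g_2) = 120034.35002/0.108 = 1111429.16685
P_0 = D_1/(1+r)^1 + D_2/(1+r)^2 + D_3/(1+r)^3 + D_4/(1+r)^4 + D_5/(1+r)^5 + TV/(1+r)^5
    = 76542.85714 + 73418.65889 + 70421.97894 + 67547.61245 + 64790.56704 + 611310.99831 = 964032.67278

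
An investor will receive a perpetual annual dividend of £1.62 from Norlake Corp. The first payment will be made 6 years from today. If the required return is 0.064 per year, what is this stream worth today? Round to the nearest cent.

Value at end of year 5: C / r = £1.62 / 0.064 = £25.3125
Discount to today: PV = £25.3125 / (1 + 0.064)^5 = £25.3125 / 1.363666 = £18.56

£18.56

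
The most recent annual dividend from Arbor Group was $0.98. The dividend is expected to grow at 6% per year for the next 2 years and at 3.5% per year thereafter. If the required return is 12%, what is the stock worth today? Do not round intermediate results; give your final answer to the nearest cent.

D_1 = 1.03880
D_2 = 1.10113
Terminal value at year 2: TV = D_2×(1+g_2)/(r−g_2) = 1.13967/0.085 = 13.40785
P_0 = D_1/(1+r)^1 + D_2/(1+r)^2 + TV/(1+r)^2
    = 0.92750 + 0.87781 + 10.68866 = 12.49397

$12.49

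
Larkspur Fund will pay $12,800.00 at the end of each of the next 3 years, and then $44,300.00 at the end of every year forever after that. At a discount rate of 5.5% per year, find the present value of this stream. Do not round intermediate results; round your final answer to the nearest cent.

$720469.64

PV of 3-year annuity: $12,800.00 × [1 − (1+0.055)^−3] / 0.055 = 34533.54724
Perpetuity value at year 3: $44,300.00 / 0.055 = 805454.54545
PV of perpetuity: 805454.54545 / (1+0.055)^3 = 685936.09679
Total PV = 34533.54724 + 685936.09679 = 720469.64403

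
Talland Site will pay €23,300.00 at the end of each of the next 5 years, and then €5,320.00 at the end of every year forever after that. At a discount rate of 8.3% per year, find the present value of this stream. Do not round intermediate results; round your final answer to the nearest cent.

€135321.25

PV of 5-year annuity: €23,300.00 × [1 − (1+0.083)^−5] / 0.083 = 92299.18379
Perpetuity value at year 5: €5,320.00 / 0.083 = 64096.38554
PV of perpetuity: 64096.38554 / (1+0.083)^5 = 43022.06547
Total PV = 92299.18379 + 43022.06547 = 135321.24926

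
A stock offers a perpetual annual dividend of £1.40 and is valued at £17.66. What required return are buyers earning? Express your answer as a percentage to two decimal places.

P = C/r ⇒ r = C/P = £1.40/£17.66 = 0.079275

7.93%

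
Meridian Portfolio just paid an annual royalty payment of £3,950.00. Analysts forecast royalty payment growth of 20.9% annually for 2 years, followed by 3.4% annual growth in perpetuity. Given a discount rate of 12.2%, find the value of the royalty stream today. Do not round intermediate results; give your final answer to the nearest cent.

£62731.81

D_1 = 4775.55000
D_2 = 5773.63995
Terminal value at year 2: TV = D_2×(1+g_2)/(r−g_2) = 5969.94371/0.088 = 67840.26941
P_0 = D_1/(1+r)^1 + D_2/(1+r)^2 + TV/(1+r)^2
    = 4256.28342 + 4586.31609 + 53889.21411 = 62731.81362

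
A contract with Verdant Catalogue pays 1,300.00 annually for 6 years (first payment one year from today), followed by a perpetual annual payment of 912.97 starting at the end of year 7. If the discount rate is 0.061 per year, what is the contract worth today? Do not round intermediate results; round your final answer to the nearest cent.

16863.91

PV of 6-year annuity: 1,300.00 × [1 − (1+0.061)^−6] / 0.061 = 6372.48619
Perpetuity value at year 6: 912.97 / 0.061 = 14966.72131
PV of perpetuity: 14966.72131 / (1+0.061)^6 = 10491.42230
Total PV = 6372.48619 + 10491.42230 = 16863.90849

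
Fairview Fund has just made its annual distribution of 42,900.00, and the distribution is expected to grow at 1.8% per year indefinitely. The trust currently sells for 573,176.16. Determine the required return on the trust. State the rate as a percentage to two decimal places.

D₁ = 42,900.00 × 1.018 = 43,672.2000
P = D₁/(r − g) ⇒ r = D₁/P + g = 43,672.2000/573,176.16 + 0.018 = 0.076193 + 0.018 = 0.094193

9.42%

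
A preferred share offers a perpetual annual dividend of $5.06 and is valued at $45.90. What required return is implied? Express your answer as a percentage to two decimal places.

P = C/r ⇒ r = C/P = $5.06/$45.90 = 0.110240

11.02%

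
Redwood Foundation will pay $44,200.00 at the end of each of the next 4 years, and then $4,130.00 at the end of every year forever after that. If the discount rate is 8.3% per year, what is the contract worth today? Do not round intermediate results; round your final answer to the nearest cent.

$181594.52

PV of 4-year annuity: $44,200.00 × [1 − (1+0.083)^−4] / 0.083 = 145423.72143
Perpetuity value at year 4: $4,130.00 / 0.083 = 49759.03614
PV of perpetuity: 49759.03614 / (1+0.083)^4 = 36170.80154
Total PV = 145423.72143 + 36170.80154 = 181594.52297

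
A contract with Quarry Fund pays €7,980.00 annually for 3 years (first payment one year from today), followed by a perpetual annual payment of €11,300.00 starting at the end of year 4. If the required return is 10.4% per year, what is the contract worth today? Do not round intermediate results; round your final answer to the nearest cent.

PV of 3-year annuity: €7,980.00 × [1 − (1+0.104)^−3] / 0.104 = 19706.15816
Perpetuity value at year 3: €11,300.00 / 0.104 = 108653.84615
PV of perpetuity: 108653.84615 / (1+0.104)^3 = 80749.13597
Total PV = 19706.15816 + 80749.13597 = 100455.29414

€100455.29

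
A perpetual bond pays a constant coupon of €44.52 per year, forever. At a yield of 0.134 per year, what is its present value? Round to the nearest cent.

Level perpetuity: PV = C / r = €44.52 / 0.134 = €332.24

€332.24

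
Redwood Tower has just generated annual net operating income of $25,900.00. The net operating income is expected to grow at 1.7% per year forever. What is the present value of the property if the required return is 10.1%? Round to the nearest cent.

D₁ = D₀ × (1 + g) = $25,900.00 × 1.017 = $26,340.3000
Growing perpetuity: P = D₁ / (r − g) = $26,340.3000 / (0.101 − 0.017) = $313,575.00

$313575.00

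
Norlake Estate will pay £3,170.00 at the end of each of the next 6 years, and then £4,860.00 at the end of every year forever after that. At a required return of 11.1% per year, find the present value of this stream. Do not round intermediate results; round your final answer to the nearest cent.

PV of 6-year annuity: £3,170.00 × [1 − (1+0.111)^−6] / 0.111 = 13372.26014
Perpetuity value at year 6: £4,860.00 / 0.111 = 43783.78378
PV of perpetuity: 43783.78378 / (1+0.111)^6 = 23282.46382
Total PV = 13372.26014 + 23282.46382 = 36654.72396

£36654.72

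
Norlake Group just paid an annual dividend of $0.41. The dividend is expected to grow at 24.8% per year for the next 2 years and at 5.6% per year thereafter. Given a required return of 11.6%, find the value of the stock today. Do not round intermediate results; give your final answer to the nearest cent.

$10.00

D_1 = 0.51168
D_2 = 0.63858
Terminal value at year 2: TV = D_2×(1+g_2)/(r−g_2) = 0.67434/0.06 = 11.23895
P_0 = D_1/(1+r)^1 + D_2/(1+r)^2 + TV/(1+r)^2
    = 0.45849 + 0.51273 + 9.02396 = 9.99518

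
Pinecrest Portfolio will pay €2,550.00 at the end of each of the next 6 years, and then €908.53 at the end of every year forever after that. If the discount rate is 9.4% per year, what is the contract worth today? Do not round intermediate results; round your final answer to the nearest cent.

PV of 6-year annuity: €2,550.00 × [1 − (1+0.094)^−6] / 0.094 = 11303.94667
Perpetuity value at year 6: €908.53 / 0.094 = 9665.21277
PV of perpetuity: 9665.21277 / (1+0.094)^6 = 5637.77172
Total PV = 11303.94667 + 5637.77172 = 16941.71839

€16941.72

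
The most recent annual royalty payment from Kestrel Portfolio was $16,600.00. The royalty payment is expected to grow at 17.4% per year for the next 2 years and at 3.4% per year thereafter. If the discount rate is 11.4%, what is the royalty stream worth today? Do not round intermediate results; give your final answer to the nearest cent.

D_1 = 19488.40000
D_2 = 22879.38160
Terminal value at year 2: TV = D_2×(1+g_2)/(r−g_2) = 23657.28057/0.08 = 295716.00718
P_0 = D_1/(1+r)^1 + D_2/(1+r)^2 + TV/(1+r)^2
    = 17494.07540 + 18436.30568 + 238289.25088 = 274219.63196

$274219.63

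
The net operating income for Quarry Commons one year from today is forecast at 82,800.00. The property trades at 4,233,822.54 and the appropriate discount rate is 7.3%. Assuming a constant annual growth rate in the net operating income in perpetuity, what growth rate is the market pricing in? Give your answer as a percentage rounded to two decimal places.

5.34%

P = D₁/(r−g) ⇒ g = r − D₁/P = 0.073 − 82,800.00/4,233,822.54 = 0.053443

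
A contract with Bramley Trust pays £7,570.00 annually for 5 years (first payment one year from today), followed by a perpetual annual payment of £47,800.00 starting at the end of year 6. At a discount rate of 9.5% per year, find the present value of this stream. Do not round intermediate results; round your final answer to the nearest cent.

PV of 5-year annuity: £7,570.00 × [1 − (1+0.095)^−5] / 0.095 = 29066.59551
Perpetuity value at year 5: £47,800.00 / 0.095 = 503157.89474
PV of perpetuity: 503157.89474 / (1+0.095)^5 = 319619.81474
Total PV = 29066.59551 + 319619.81474 = 348686.41026

£348686.41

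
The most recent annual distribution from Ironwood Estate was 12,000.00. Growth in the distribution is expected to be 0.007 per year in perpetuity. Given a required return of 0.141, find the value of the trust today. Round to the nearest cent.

D₁ = D₀ × (1 + g) = 12,000.00 × 1.007 = 12,084.0000
Growing perpetuity: P = D₁ / (r − g) = 12,084.0000 / (0.141 − 0.007) = 90,179.10

90179.10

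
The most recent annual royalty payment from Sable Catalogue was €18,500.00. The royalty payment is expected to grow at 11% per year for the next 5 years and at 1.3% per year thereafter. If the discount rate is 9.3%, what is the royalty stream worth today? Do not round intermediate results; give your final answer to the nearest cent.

D_1 = 20535.00000
D_2 = 22793.85000
D_3 = 25301.17350
D_4 = 28084.30259
D_5 = 31173.57587
Terminal value at year 5: TV = D_5×(1+g_2)/(r−g_2) = 31578.83236/0.08 = 394735.40445
P_0 = D_1/(1+r)^1 + D_2/(1+r)^2 + D_3/(1+r)^3 + D_4/(1+r)^4 + D_5/(1+r)^5 + TV/(1+r)^5
    = 18787.74016 + 19079.95570 + 19376.71622 + 19678.09241 + 19984.15606 + 253049.37614 = 349956.03671

€349956.04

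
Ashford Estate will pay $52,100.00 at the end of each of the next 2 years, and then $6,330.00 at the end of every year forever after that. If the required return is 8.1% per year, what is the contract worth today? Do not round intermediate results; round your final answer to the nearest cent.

PV of 2-year annuity: $52,100.00 × [1 − (1+0.081)^−2] / 0.081 = 92780.86467
Perpetuity value at year 2: $6,330.00 / 0.081 = 78148.14815
PV of perpetuity: 78148.14815 / (1+0.081)^2 = 66875.54021
Total PV = 92780.86467 + 66875.54021 = 159656.40488

$159656.40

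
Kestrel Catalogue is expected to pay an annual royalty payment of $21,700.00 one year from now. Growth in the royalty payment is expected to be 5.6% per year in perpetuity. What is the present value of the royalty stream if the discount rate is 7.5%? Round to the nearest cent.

Growing perpetuity: P = D₁ / (r − g) = $21,700.0000 / (0.075 − 0.056) = $1,142,105.26

$1142105.26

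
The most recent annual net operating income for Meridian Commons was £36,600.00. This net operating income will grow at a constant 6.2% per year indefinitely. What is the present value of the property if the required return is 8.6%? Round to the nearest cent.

D₁ = D₀ × (1 + g) = £36,600.00 × 1.062 = £38,869.2000
Growing perpetuity: P = D₁ / (r − g) = £38,869.2000 / (0.086 − 0.062) = £1,619,550.00

£1619550.00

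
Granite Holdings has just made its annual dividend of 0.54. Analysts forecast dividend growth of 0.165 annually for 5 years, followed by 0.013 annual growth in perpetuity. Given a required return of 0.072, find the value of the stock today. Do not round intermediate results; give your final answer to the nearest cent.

D_1 = 0.62910
D_2 = 0.73290
D_3 = 0.85383
D_4 = 0.99471
D_5 = 1.15884
Terminal value at year 5: TV = D_5×(1+g_2)/(r−g_2) = 1.17390/0.059 = 19.89669
P_0 = D_1/(1+r)^1 + D_2/(1+r)^2 + D_3/(1+r)^3 + D_4/(1+r)^4 + D_5/(1+r)^5 + TV/(1+r)^5
    = 0.58685 + 0.63776 + 0.69309 + 0.75321 + 0.81856 + 14.05422 = 17.54369

17.54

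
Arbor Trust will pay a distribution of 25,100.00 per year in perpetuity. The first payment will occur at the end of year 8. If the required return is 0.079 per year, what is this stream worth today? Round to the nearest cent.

186593.50

Value at end of year 7: C / r = 25,100.00 / 0.079 = 317,721.5190
Discount to today: PV = 317,721.5190 / (1 + 0.079)^7 = 317,721.5190 / 1.702747 = 186,593.50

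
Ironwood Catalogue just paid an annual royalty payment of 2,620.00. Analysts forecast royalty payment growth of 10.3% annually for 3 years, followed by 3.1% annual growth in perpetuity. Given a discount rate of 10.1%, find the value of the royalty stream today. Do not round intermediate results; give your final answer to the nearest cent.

D_1 = 2889.86000
D_2 = 3187.51558
D_3 = 3515.82968
Terminal value at year 3: TV = D_3×(1+g_2)/(r−g_2) = 3624.82040/0.07 = 51783.14864
P_0 = D_1/(1+r)^1 + D_2/(1+r)^2 + D_3/(1+r)^3 + TV/(1+r)^3
    = 2624.75931 + 2629.52726 + 2634.30388 + 38799.53288 = 46688.12333

46688.12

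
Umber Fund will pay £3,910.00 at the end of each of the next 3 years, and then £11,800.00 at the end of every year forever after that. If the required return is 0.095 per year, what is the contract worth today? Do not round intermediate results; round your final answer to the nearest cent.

PV of 3-year annuity: £3,910.00 × [1 − (1+0.095)^−3] / 0.095 = 9809.82570
Perpetuity value at year 3: £11,800.00 / 0.095 = 124210.52632
PV of perpetuity: 124210.52632 / (1+0.095)^3 = 94605.42575
Total PV = 9809.82570 + 94605.42575 = 104415.25144

£104415.25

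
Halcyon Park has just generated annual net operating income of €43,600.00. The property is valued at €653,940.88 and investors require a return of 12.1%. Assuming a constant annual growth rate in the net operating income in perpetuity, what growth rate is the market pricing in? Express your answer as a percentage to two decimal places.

5.09%

P = D₀(1+g)/(r−g) ⇒ P(r−g) = D₀(1+g) ⇒ g(P+D₀) = P·r − D₀
g = (P·r − D₀)/(P + D₀) = (€653,940.88×0.121 − €43,600.00) / (€653,940.88 + €43,600.00) = 0.050932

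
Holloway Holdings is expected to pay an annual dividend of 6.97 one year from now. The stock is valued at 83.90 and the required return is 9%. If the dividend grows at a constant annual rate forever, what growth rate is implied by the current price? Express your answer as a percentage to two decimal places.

0.69%

P = D₁/(r−g) ⇒ g = r − D₁/P = 0.09 − 6.97/83.90 = 0.006925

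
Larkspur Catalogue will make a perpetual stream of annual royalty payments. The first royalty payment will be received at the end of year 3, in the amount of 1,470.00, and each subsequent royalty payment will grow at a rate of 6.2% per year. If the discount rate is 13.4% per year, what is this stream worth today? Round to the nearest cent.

15876.64

Value at end of year 2: C₁ / (r − g) = 1,470.00 / (0.134 − 0.062) = 20,416.6667
Discount to today: PV = 20,416.6667 / (1 + 0.134)^2 = 20,416.6667 / 1.285956 = 15,876.64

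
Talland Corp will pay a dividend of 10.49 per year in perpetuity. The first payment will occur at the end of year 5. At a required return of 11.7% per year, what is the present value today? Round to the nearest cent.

57.59

Value at end of year 4: C / r = 10.49 / 0.117 = 89.6581
Discount to today: PV = 89.6581 / (1 + 0.117)^4 = 89.6581 / 1.556728 = 57.59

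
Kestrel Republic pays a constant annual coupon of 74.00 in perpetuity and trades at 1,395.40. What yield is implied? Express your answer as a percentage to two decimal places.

P = C/r ⇒ r = C/P = 74.00/1,395.40 = 0.053031

5.30%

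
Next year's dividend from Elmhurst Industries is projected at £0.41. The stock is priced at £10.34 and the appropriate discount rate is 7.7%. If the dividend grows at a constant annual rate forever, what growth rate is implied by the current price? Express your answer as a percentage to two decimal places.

P = D₁/(r−g) ⇒ g = r − D₁/P = 0.077 − £0.41/£10.34 = 0.037348

3.73%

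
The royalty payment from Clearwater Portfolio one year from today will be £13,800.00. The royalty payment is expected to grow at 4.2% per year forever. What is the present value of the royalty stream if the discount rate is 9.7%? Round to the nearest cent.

Growing perpetuity: P = D₁ / (r − g) = £13,800.0000 / (0.097 − 0.042) = £250,909.09

£250909.09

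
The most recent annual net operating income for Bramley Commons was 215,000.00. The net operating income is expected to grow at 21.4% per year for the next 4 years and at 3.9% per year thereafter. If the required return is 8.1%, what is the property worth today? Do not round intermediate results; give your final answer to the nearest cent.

D_1 = 261010.00000
D_2 = 316866.14000
D_3 = 384675.49396
D_4 = 466996.04967
Terminal value at year 4: TV = D_4×(1+g_2)/(r−g_2) = 485208.89560/0.042 = 11552592.75249
P_0 = D_1/(1+r)^1 + D_2/(1+r)^2 + D_3/(1+r)^3 + D_4/(1+r)^4 + TV/(1+r)^4
    = 241452.35893 + 271159.26340 + 304521.13392 + 341987.65641 + 8460123.21457 = 9619243.62724

9619243.63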